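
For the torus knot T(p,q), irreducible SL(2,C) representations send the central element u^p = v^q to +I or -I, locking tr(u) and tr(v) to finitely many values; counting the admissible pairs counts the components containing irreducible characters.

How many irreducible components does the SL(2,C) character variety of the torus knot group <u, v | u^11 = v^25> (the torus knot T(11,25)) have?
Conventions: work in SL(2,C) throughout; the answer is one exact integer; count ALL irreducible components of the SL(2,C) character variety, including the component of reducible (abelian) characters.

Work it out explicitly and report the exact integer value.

121

Gamma = < u, v | u^11 = v^25 > (torus knot T(11,25)); the central element u^11 = v^25 acts as +I or -I in any irreducible SL(2,C) representation.
On an irreducible component, tr(u) is locked at 2*cos(pi*alpha/11) for some alpha in 1..10, and tr(v) at 2*cos(pi*beta/25) for some beta in 1..24.
u^11 = (-1)^alpha I and v^25 = (-1)^beta I must agree, so alpha and beta have equal parity.
Counting: 5 odd alphas x 12 odd betas + 5 even alphas x 12 even betas = 60 + 60 = 120.
components with irreducible characters: 120; plus the single component of reducible (abelian) characters: total 121.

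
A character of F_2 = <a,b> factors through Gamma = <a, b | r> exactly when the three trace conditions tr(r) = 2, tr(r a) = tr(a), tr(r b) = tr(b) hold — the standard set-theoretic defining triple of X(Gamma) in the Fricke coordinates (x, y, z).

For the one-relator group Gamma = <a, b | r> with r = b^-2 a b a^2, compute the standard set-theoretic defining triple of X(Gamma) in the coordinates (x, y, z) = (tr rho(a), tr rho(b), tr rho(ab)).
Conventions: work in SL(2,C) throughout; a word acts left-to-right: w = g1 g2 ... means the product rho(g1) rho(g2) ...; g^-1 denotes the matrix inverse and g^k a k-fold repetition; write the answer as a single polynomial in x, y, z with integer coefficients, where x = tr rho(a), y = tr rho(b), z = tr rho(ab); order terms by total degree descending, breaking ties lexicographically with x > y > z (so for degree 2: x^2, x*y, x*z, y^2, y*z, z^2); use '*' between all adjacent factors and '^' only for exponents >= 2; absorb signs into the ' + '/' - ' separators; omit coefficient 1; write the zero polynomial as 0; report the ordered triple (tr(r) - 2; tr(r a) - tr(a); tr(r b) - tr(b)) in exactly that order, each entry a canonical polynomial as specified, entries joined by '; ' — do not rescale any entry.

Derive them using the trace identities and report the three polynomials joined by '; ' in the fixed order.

trace(a b a) = trace(a) * trace(b a) - trace(b) = x*z - y
trace(a b a^2) = trace(a) * trace(a b a) - trace(a b) = x^2*z - x*y - z
trace(b a b a) = trace(b a) * trace(b a) - trace(1) = z^2 - 2
trace(b a b) = trace(b) * trace(a b) - trace(a) = y*z - x
trace(a b a^2 b) = trace(a) * trace(b a b a) - trace(b a b) = x*z^2 - y*z - x
trace(b^-1 a b a^2) = trace(a b a^2) * trace(b) - trace(a b a^2 b) = x^2*y*z - x*y^2 - x*z^2 + x
trace(b^-2 a b a^2) = trace(b^-1 a b a^2) * trace(b) - trace(b^-1 a b a^2 b) = x^2*y^2*z - x*y^3 - x*y*z^2 - x^2*z + 2*x*y + z
trace(a b a^3) = trace(a) * trace(a b a^2) - trace(a b a)   [square of a] = x^3*z - x^2*y - 2*x*z + y
trace(a b a^3 b) = trace(a) * trace(a b a b a) - trace(a b a b)   [square of a] = x^2*z^2 - x*y*z - x^2 - z^2 + 2
trace(a b a^3 b^-1) = trace(a b a^3) * trace(b) - trace(a b a^3 b)   [inverse elimination on b] = x^3*y*z - x^2*y^2 - x^2*z^2 - x*y*z + x^2 + y^2 + z^2 - 2
trace(b^-2 a b a^3) = trace(a b a^3 b^-1) * trace(b) - trace(a b a^3)   [inverse elimination on b] = x^3*y^2*z - x^2*y^3 - x^2*y*z^2 - x^3*z - x*y^2*z + 2*x^2*y + y^3 + y*z^2 + 2*x*z - 3*y
assemble the triple (trace(r) - 2; trace(r a) - x; trace(r b) - y)

x^2*y^2*z - x*y^3 - x*y*z^2 - x^2*z + 2*x*y + z - 2; x^3*y^2*z - x^2*y^3 - x^2*y*z^2 - x^3*z - x*y^2*z + 2*x^2*y + y^3 + y*z^2 + 2*x*z - x - 3*y; x^2*y*z - x*y^2 - x*z^2 + x - y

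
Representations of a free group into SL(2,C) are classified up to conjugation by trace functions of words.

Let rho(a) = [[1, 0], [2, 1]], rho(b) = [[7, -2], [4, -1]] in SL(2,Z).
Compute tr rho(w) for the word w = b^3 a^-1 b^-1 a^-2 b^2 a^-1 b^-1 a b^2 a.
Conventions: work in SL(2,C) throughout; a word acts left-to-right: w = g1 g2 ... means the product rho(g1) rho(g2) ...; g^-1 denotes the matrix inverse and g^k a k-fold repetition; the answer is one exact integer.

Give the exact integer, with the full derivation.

-1033138

rho(b) = [[7, -2], [4, -1]]
... * rho(b) = [[7, -2], [4, -1]]  ->  [[41, -12], [24, -7]]
... * rho(b) = [[7, -2], [4, -1]]  ->  [[239, -70], [140, -41]]
... * rho(a^-1) = [[1, 0], [-2, 1]]  ->  [[379, -70], [222, -41]]
... * rho(b^-1) = [[-1, 2], [-4, 7]]  ->  [[-99, 268], [-58, 157]]
... * rho(a^-1) = [[1, 0], [-2, 1]]  ->  [[-635, 268], [-372, 157]]
... * rho(a^-1) = [[1, 0], [-2, 1]]  ->  [[-1171, 268], [-686, 157]]
... * rho(b) = [[7, -2], [4, -1]]  ->  [[-7125, 2074], [-4174, 1215]]
... * rho(b) = [[7, -2], [4, -1]]  ->  [[-41579, 12176], [-24358, 7133]]
... * rho(a^-1) = [[1, 0], [-2, 1]]  ->  [[-65931, 12176], [-38624, 7133]]
... * rho(b^-1) = [[-1, 2], [-4, 7]]  ->  [[17227, -46630], [10092, -27317]]
... * rho(a) = [[1, 0], [2, 1]]  ->  [[-76033, -46630], [-44542, -27317]]
... * rho(b) = [[7, -2], [4, -1]]  ->  [[-718751, 198696], [-421062, 116401]]
... * rho(b) = [[7, -2], [4, -1]]  ->  [[-4236473, 1238806], [-2481830, 725723]]
... * rho(a) = [[1, 0], [2, 1]]  ->  [[-1758861, 1238806], [-1030384, 725723]]
tr = -1758861 + 725723 = -1033138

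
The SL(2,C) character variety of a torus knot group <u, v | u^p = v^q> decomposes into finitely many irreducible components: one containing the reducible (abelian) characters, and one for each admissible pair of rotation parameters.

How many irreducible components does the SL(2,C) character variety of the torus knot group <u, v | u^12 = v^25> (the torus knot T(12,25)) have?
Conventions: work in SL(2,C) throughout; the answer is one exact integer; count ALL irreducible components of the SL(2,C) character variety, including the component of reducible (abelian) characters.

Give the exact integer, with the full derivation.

133

For T(12,25): irreducibility forces the central element u^12 = v^25 to one of +I, -I.
On an irreducible component, tr(u) is locked at 2*cos(pi*alpha/12) for some alpha in 1..11, and tr(v) at 2*cos(pi*beta/25) for some beta in 1..24.
The two central values (-1)^alpha I and (-1)^beta I must be the same matrix, so alpha and beta share a parity.
Counting: 6 odd alphas x 12 odd betas + 5 even alphas x 12 even betas = 72 + 60 = 132.
Total: 132 irreducible-character components + 1 reducible (abelian) component = 133.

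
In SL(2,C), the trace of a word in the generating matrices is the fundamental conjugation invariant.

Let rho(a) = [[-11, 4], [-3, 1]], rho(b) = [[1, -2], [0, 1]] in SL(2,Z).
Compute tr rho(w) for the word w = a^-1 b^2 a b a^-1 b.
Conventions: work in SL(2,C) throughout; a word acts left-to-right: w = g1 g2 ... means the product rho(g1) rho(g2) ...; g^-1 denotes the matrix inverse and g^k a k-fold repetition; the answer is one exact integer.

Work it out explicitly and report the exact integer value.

rho(a^-1) = [[1, -4], [3, -11]]
... * rho(b) = [[1, -2], [0, 1]]  ->  [[1, -6], [3, -17]]
... * rho(b) = [[1, -2], [0, 1]]  ->  [[1, -8], [3, -23]]
... * rho(a) = [[-11, 4], [-3, 1]]  ->  [[13, -4], [36, -11]]
... * rho(b) = [[1, -2], [0, 1]]  ->  [[13, -30], [36, -83]]
... * rho(a^-1) = [[1, -4], [3, -11]]  ->  [[-77, 278], [-213, 769]]
... * rho(b) = [[1, -2], [0, 1]]  ->  [[-77, 432], [-213, 1195]]
tr = -77 + 1195 = 1118

1118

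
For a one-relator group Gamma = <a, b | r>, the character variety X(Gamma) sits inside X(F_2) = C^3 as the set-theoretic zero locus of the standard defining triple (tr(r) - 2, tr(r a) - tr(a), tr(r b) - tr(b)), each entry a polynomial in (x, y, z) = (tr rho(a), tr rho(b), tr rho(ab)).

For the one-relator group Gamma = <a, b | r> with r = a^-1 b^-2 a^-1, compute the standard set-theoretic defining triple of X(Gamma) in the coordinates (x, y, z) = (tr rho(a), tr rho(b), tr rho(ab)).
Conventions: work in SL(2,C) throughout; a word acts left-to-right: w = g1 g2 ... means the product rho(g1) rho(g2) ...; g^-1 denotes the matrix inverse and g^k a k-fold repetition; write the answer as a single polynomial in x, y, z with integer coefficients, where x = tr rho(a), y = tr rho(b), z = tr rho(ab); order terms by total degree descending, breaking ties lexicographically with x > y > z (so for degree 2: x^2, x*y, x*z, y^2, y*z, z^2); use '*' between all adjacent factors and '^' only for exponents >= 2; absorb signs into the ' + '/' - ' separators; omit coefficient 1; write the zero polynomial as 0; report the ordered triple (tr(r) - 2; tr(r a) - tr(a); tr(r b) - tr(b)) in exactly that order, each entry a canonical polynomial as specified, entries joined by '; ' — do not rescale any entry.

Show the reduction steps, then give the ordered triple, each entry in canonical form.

x*y*z - x^2 - y^2; y*z - 2*x; x*y^2*z - x^2*y - y^3 - y*z^2 + x*z + 2*y

use: tr(a^-1) = tr(a) = x
tr(a^-2) = tr(a^-1) tr(a) - tr(1)  (eliminate a^-1) = x^2 - 2
apply: tr(b a^-1) = tr(b) tr(a) - tr(b a)  (eliminate a^-1) = x*y - z
tr(a^-2 b) = tr(b a^-1) tr(a) - tr(b)  (eliminate a^-1) = x^2*y - x*z - y
use: tr(a^-2 b^-1) = tr(a^-2) tr(b) - tr(a^-2 b)  (eliminate b^-1) = x*z - y
tr(a^-1 b^-2 a^-1) = tr(a^-2 b^-1) tr(b) - tr(a^-2)  (eliminate b^-1) = x*y*z - x^2 - y^2 + 2
apply: tr(a^-1 b^-2) = tr(b^-1 a^-1) tr(b) - tr(b^-1 a^-1 b)   [inverse elimination on b] = y*z - x
use: tr(a b a b) = tr(a b) tr(a b) - tr(1) = z^2 - 2
tr(b a b^-1 a) = tr(a b a) tr(b) - tr(a b a b) = x*y*z - y^2 - z^2 + 2
tr(a^-1 b a b^-1) = tr(b a b^-1) tr(a) - tr(b a b^-1 a) = -x*y*z + x^2 + y^2 + z^2 - 2
tr(b^-2 a^-1 b a) = tr(a^-1 b a b^-1) tr(b) - tr(a^-1 b a) = -x*y^2*z + x^2*y + y^3 + y*z^2 - 3*y
use: tr(a^-1 b^-2 a^-1 b) = tr(b^-2 a^-1 b) tr(a) - tr(b^-2 a^-1 b a) = x*y^2*z - x^2*y - y^3 - y*z^2 + x*z + 3*y
assemble the triple (tr(r) - 2; tr(r a) - x; tr(r b) - y)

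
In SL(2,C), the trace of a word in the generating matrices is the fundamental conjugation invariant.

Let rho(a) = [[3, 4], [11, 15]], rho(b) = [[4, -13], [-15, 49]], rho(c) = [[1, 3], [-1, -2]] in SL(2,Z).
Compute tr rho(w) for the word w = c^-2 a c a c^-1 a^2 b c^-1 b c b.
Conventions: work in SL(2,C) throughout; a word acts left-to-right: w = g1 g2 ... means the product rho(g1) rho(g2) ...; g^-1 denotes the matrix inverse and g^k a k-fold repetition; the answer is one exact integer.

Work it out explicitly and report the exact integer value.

rho(c^-1) = [[-2, -3], [1, 1]]
... * rho(c^-1) = [[-2, -3], [1, 1]]  ->  [[1, 3], [-1, -2]]
... * rho(a) = [[3, 4], [11, 15]]  ->  [[36, 49], [-25, -34]]
... * rho(c) = [[1, 3], [-1, -2]]  ->  [[-13, 10], [9, -7]]
... * rho(a) = [[3, 4], [11, 15]]  ->  [[71, 98], [-50, -69]]
... * rho(c^-1) = [[-2, -3], [1, 1]]  ->  [[-44, -115], [31, 81]]
... * rho(a) = [[3, 4], [11, 15]]  ->  [[-1397, -1901], [984, 1339]]
... * rho(a) = [[3, 4], [11, 15]]  ->  [[-25102, -34103], [17681, 24021]]
... * rho(b) = [[4, -13], [-15, 49]]  ->  [[411137, -1344721], [-289591, 947176]]
... * rho(c^-1) = [[-2, -3], [1, 1]]  ->  [[-2166995, -2578132], [1526358, 1815949]]
... * rho(b) = [[4, -13], [-15, 49]]  ->  [[30004000, -98157533], [-21133803, 69138847]]
... * rho(c) = [[1, 3], [-1, -2]]  ->  [[128161533, 286327066], [-90272650, -201679103]]
... * rho(b) = [[4, -13], [-15, 49]]  ->  [[-3782259858, 12363926305], [2664095945, -8708731597]]
tr = -3782259858 + -8708731597 = -12490991455

-12490991455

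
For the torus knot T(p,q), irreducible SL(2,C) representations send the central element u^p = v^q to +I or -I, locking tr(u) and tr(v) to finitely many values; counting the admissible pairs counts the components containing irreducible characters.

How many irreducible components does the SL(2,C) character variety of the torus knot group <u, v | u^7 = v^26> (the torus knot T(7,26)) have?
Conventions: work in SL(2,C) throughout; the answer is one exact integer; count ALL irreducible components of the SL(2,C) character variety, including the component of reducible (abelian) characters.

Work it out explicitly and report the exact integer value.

76

In the torus knot group T(7,26), u^7 = v^26 is central, so an irreducible representation sends it to +I or -I (Schur).
This locks tr(u) to 2*cos(pi*alpha/7), alpha in 1..6, and tr(v) to 2*cos(pi*beta/26), beta in 1..25, on each component of irreducible characters.
u^7 = (-1)^alpha I and v^26 = (-1)^beta I must agree, so alpha and beta have equal parity.
Enumerate parity-matched pairs: 3*13 odd-odd plus 3*12 even-even gives 75.
Total: 75 irreducible-character components + 1 reducible (abelian) component = 76.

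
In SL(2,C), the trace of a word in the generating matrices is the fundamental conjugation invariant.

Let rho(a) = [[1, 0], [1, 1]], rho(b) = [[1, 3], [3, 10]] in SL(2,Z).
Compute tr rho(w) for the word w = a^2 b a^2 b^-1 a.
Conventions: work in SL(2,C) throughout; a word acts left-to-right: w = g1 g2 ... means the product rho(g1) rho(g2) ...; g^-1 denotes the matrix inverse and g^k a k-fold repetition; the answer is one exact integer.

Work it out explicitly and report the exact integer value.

-52

rho(a) = [[1, 0], [1, 1]]
... * rho(a) = [[1, 0], [1, 1]]  ->  [[1, 0], [2, 1]]
... * rho(b) = [[1, 3], [3, 10]]  ->  [[1, 3], [5, 16]]
... * rho(a) = [[1, 0], [1, 1]]  ->  [[4, 3], [21, 16]]
... * rho(a) = [[1, 0], [1, 1]]  ->  [[7, 3], [37, 16]]
... * rho(b^-1) = [[10, -3], [-3, 1]]  ->  [[61, -18], [322, -95]]
... * rho(a) = [[1, 0], [1, 1]]  ->  [[43, -18], [227, -95]]
tr = 43 + -95 = -52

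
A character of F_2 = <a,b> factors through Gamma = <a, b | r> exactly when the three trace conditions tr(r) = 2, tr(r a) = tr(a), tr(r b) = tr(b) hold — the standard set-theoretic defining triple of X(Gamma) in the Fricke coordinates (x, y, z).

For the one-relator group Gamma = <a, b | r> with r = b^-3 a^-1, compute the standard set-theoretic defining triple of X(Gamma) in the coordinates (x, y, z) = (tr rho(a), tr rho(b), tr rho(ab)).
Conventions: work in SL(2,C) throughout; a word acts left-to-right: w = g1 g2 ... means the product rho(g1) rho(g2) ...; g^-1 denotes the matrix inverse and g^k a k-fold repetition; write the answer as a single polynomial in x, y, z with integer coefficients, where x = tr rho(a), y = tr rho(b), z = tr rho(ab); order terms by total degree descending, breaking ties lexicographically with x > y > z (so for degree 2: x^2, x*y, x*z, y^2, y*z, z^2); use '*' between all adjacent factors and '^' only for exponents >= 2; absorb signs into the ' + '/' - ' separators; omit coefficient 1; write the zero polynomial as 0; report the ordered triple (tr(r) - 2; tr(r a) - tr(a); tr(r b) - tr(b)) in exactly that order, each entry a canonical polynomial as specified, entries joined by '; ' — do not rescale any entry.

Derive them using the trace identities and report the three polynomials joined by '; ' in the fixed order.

trace(a^-1) = trace(a) = x
use: trace(a^-1 b) = trace(b) trace(a) - trace(b a) = x*y - z
trace(b^-1 a^-1) = trace(a^-1) trace(b) - trace(a^-1 b) = z
use: trace(b^-1 a^-1 b^-1) = trace(b^-1 a^-1) trace(b) - trace(b^-1 a^-1 b) = y*z - x
trace(b^-3 a^-1) = trace(b^-1 a^-1 b^-1) trace(b) - trace(b^-1 a^-1) = y^2*z - x*y - z
trace(b^-2) = trace(b^-1) trace(b) - trace(1) = y^2 - 2
apply: trace(b^-3) = trace(b^-2) trace(b) - trace(b^-1) = y^3 - 3*y
assemble the triple (trace(r) - 2; trace(r a) - x; trace(r b) - y)

y^2*z - x*y - z - 2; y^3 - x - 3*y; y*z - x - y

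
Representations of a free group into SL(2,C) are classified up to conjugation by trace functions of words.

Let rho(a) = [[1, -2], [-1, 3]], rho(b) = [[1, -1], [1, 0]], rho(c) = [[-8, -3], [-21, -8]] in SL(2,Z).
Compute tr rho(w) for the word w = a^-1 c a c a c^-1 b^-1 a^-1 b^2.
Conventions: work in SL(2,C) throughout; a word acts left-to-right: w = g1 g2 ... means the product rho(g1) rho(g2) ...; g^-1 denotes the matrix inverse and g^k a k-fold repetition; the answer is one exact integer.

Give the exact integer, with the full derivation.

rho(a^-1) = [[3, 2], [1, 1]]
... * rho(c) = [[-8, -3], [-21, -8]]  ->  [[-66, -25], [-29, -11]]
... * rho(a) = [[1, -2], [-1, 3]]  ->  [[-41, 57], [-18, 25]]
... * rho(c) = [[-8, -3], [-21, -8]]  ->  [[-869, -333], [-381, -146]]
... * rho(a) = [[1, -2], [-1, 3]]  ->  [[-536, 739], [-235, 324]]
... * rho(c^-1) = [[-8, 3], [21, -8]]  ->  [[19807, -7520], [8684, -3297]]
... * rho(b^-1) = [[0, 1], [-1, 1]]  ->  [[7520, 12287], [3297, 5387]]
... * rho(a^-1) = [[3, 2], [1, 1]]  ->  [[34847, 27327], [15278, 11981]]
... * rho(b) = [[1, -1], [1, 0]]  ->  [[62174, -34847], [27259, -15278]]
... * rho(b) = [[1, -1], [1, 0]]  ->  [[27327, -62174], [11981, -27259]]
tr = 27327 + -27259 = 68

68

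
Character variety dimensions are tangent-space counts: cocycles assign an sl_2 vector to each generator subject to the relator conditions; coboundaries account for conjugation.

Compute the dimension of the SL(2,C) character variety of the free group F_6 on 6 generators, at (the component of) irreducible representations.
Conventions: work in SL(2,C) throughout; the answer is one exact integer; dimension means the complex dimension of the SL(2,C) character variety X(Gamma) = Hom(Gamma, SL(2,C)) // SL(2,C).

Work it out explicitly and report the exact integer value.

15

The free group F_6: 6 generators, no relators.
Z^1(Gamma, Ad rho) = (sl_2)^6: a cocycle is a free choice of one sl_2 vector per generator, so dim Z^1 = 3*6 = 18.
At an irreducible rho the centralizer of the image in sl_2 is 0, so the coboundary map sl_2 -> Z^1 is injective: dim B^1 = 3.
dim H^1 = 18 - 3 = 15, which is dim X.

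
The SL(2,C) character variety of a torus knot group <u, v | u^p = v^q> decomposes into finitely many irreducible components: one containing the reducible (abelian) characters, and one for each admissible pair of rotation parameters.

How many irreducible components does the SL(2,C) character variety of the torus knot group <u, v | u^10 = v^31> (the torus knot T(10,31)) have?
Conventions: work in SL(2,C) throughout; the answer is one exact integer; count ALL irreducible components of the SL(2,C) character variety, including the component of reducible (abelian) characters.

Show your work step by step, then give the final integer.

In the torus knot group T(10,31), u^10 = v^31 is central, so an irreducible representation sends it to +I or -I (Schur).
This locks tr(u) to 2*cos(pi*alpha/10), alpha in 1..9, and tr(v) to 2*cos(pi*beta/31), beta in 1..30, on each component of irreducible characters.
Consistency of u^10 = (-1)^alpha I with v^31 = (-1)^beta I forces alpha = beta (mod 2).
Counting: 5 odd alphas x 15 odd betas + 4 even alphas x 15 even betas = 75 + 60 = 135.
Total: 135 irreducible-character components + 1 reducible (abelian) component = 136.

136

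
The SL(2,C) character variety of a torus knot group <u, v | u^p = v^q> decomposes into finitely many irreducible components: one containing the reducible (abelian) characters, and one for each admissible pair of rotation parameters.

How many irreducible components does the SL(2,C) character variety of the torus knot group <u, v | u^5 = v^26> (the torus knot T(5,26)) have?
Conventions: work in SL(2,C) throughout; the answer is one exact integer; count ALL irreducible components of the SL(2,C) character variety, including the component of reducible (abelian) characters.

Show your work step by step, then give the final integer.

For T(5,26): irreducibility forces the central element u^5 = v^26 to one of +I, -I.
This locks tr(u) to 2*cos(pi*alpha/5), alpha in 1..4, and tr(v) to 2*cos(pi*beta/26), beta in 1..25, on each component of irreducible characters.
The two central values (-1)^alpha I and (-1)^beta I must be the same matrix, so alpha and beta share a parity.
Counting: 2 odd alphas x 13 odd betas + 2 even alphas x 12 even betas = 26 + 24 = 50.
Total: 50 irreducible-character components + 1 reducible (abelian) component = 51.

51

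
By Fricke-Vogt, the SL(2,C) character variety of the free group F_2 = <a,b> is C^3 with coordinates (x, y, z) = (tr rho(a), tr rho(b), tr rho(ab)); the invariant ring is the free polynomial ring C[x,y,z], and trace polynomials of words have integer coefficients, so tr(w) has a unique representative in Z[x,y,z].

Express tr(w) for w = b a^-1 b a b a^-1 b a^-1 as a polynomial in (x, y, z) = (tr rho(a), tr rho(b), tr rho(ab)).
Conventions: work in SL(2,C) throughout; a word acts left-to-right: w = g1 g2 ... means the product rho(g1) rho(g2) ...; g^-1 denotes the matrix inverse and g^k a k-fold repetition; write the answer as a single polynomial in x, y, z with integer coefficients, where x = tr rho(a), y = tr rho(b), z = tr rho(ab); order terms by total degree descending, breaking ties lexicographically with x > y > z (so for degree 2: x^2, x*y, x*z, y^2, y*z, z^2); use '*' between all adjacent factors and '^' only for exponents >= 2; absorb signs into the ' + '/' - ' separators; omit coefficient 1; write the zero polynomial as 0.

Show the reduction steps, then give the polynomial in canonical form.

and trace(a b^2) = trace(b)*trace(a b) - trace(a)   [square of b] = y*z - x
and trace(b^2 a b) = trace(b)*trace(a b^2) - trace(a b)   [square of b] = y^2*z - x*y - z
trace(b^2 a b^2) = trace(b)*trace(b^2 a b) - trace(b^2 a)   [square of b] = y^3*z - x*y^2 - 2*y*z + x
and trace(a b a b) = trace(b a)*trace(b a) - trace(1)   [split at a repeated b] = z^2 - 2
next, trace(a b a) = trace(a)*trace(b a) - trace(b)   [square of a] = x*z - y
trace(a b^2 a b) = trace(b)*trace(a b a b) - trace(a b a)   [square of b] = y*z^2 - x*z - y
and trace(a^2) = trace(a)*trace(a) - trace(1)   [square of a] = x^2 - 2
trace(a b^2 a) = trace(b)*trace(a^2 b) - trace(a^2)   [square of b] = x*y*z - x^2 - y^2 + 2
trace(b^2 a b^2 a) = trace(b)*trace(a b^2 a b) - trace(a b^2 a)   [square of b] = y^2*z^2 - 2*x*y*z + x^2 - 2
trace(b a b^2 a^-1 b) = trace(b^2 a b^2)*trace(a) - trace(b^2 a b^2 a)   [inverse elimination on a] = x*y^3*z - x^2*y^2 - y^2*z^2 + 2
trace(b a b a b^2) = trace(b)*trace(b a b a b) - trace(b a b a)   [square of b] = y^2*z^2 - x*y*z - y^2 - z^2 + 2
trace(a b a b a b) = trace(a b a b)*trace(a b) - trace(b a)   [split at a repeated a] = z^3 - 3*z
trace(a b a b a) = trace(a)*trace(b a b a) - trace(b a b)   [square of a] = x*z^2 - y*z - x
trace(b a b a b^2 a) = trace(b)*trace(a b a b a b) - trace(a b a b a)   [square of b] = y*z^3 - x*z^2 - 2*y*z + x
trace(b a b^2 a^-1 b a) = trace(b a b a b^2)*trace(a) - trace(b a b a b^2 a)   [inverse elimination on a] = x*y^2*z^2 - x^2*y*z - y*z^3 - x*y^2 + 2*y*z + x
next, trace(b a^-1 b a^-1 b a b) = trace(b a b^2 a^-1 b)*trace(a) - trace(b a b^2 a^-1 b a)   [inverse elimination on a] = x^2*y^3*z - x^3*y^2 - 2*x*y^2*z^2 + x^2*y*z + y*z^3 + x*y^2 - 2*y*z + x
trace(b a b a b a b a) = trace(b a b a)*trace(b a b a) - trace(1)   [split at a repeated b] = z^4 - 4*z^2 + 2
next, trace(b a^-1 b a b a b a) = trace(b a b a b a b)*trace(a) - trace(b a b a b a b a)   [inverse elimination on a] = x*y*z^3 - x^2*z^2 - z^4 - 2*x*y*z + x^2 + 4*z^2 - 2
and trace(b a^-1 b a^-1 b a b a) = trace(b a^-1 b a b a b)*trace(a) - trace(b a^-1 b a b a b a)   [inverse elimination on a] = x^2*y^2*z^2 - x^3*y*z - 2*x*y*z^3 - x^2*y^2 + x^2*z^2 + z^4 + 4*x*y*z - 4*z^2 + 2
next, trace(b a^-1 b a b a^-1 b a^-1) = trace(b a^-1 b a^-1 b a b)*trace(a) - trace(b a^-1 b a^-1 b a b a)   [inverse elimination on a] = x^3*y^3*z - x^4*y^2 - 3*x^2*y^2*z^2 + 2*x^3*y*z + 3*x*y*z^3 + 2*x^2*y^2 - x^2*z^2 - z^4 - 6*x*y*z + x^2 + 4*z^2 - 2

x^3*y^3*z - x^4*y^2 - 3*x^2*y^2*z^2 + 2*x^3*y*z + 3*x*y*z^3 + 2*x^2*y^2 - x^2*z^2 - z^4 - 6*x*y*z + x^2 + 4*z^2 - 2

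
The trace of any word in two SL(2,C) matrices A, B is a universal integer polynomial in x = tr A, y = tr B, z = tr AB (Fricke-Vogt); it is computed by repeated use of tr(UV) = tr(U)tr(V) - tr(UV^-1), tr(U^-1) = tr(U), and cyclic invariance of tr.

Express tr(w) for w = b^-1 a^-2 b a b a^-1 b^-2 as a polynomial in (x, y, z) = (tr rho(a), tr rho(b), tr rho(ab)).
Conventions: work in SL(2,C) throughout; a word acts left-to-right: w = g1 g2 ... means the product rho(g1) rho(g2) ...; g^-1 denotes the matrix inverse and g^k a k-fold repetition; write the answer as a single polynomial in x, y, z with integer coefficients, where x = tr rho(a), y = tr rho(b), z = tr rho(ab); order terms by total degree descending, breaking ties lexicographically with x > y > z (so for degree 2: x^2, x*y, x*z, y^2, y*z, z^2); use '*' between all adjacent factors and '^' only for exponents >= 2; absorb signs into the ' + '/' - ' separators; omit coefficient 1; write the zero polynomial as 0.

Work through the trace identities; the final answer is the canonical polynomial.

trace(b a b) = trace(b)*trace(a b) - trace(a) = y*z - x
next, trace(a b a b) = trace(b a)*trace(b a) - trace(1) = z^2 - 2
trace(a b a) = trace(a)*trace(b a) - trace(b) = x*z - y
trace(b a b a b) = trace(b)*trace(a b a b) - trace(a b a) = y*z^2 - x*z - y
trace(b a b a b a) = trace(a b)*trace(a b a b) - trace(a^-1 b^-1) = z^3 - 3*z
and trace(a b a b a^-1 b) = trace(b a b a b)*trace(a) - trace(b a b a b a) = x*y*z^2 - x^2*z - z^3 - x*y + 3*z
next, trace(b a b a^-1 b^-1 a) = trace(a b a b a^-1)*trace(b) - trace(a b a b a^-1 b) = -x*y*z^2 + x^2*z + y^2*z + z^3 - 3*z
next, trace(a^-1 b a b a^-1 b^-1) = trace(b a b a^-1 b^-1)*trace(a) - trace(b a b a^-1 b^-1 a) = x*y*z^2 - x^2*z - y^2*z - z^3 + x*y + 3*z
next, trace(b a b a^-1) = trace(b a b)*trace(a) - trace(b a b a) = x*y*z - x^2 - z^2 + 2
trace(a^-1 b a b a^-1) = trace(b a b a^-1)*trace(a) - trace(b a b) = x^2*y*z - x^3 - x*z^2 - y*z + 3*x
and trace(b a b a^-1 b^-2 a^-1) = trace(a^-1 b a b a^-1 b^-1)*trace(b) - trace(a^-1 b a b a^-1) = x*y^2*z^2 - 2*x^2*y*z - y^3*z - y*z^3 + x^3 + x*y^2 + x*z^2 + 4*y*z - 3*x
trace(b^-1 a b a) = trace(a b a)*trace(b) - trace(a b a b) = x*y*z - y^2 - z^2 + 2
next, trace(a b a^-1 b^-1) = trace(b^-1 a b)*trace(a) - trace(b^-1 a b a) = -x*y*z + x^2 + y^2 + z^2 - 2
next, trace(b^-1 a^-2 b a b a^-1 b^-1) = trace(b a b a^-1 b^-2 a^-1)*trace(a) - trace(b a b a^-1 b^-2) = x^2*y^2*z^2 - 2*x^3*y*z - x*y^3*z - x*y*z^3 + x^4 + x^2*y^2 + x^2*z^2 + 5*x*y*z - 4*x^2 - y^2 - z^2 + 2
and trace(b^-1 a^-2 b a b a^-1) = trace(b a b a^-1 b^-1 a^-1)*trace(a) - trace(b a b a^-1 b^-1) = x^2*y*z^2 - x^3*z - x*y^2*z - x*z^3 + x^2*y + 3*x*z - y
trace(b^-1 a^-2 b a b a^-1 b^-2) = trace(b^-1 a^-2 b a b a^-1 b^-1)*trace(b) - trace(b^-1 a^-2 b a b a^-1) = x^2*y^3*z^2 - 2*x^3*y^2*z - x*y^4*z - x*y^2*z^3 + x^4*y + x^2*y^3 + x^3*z + 6*x*y^2*z + x*z^3 - 5*x^2*y - y^3 - y*z^2 - 3*x*z + 3*y

x^2*y^3*z^2 - 2*x^3*y^2*z - x*y^4*z - x*y^2*z^3 + x^4*y + x^2*y^3 + x^3*z + 6*x*y^2*z + x*z^3 - 5*x^2*y - y^3 - y*z^2 - 3*x*z + 3*y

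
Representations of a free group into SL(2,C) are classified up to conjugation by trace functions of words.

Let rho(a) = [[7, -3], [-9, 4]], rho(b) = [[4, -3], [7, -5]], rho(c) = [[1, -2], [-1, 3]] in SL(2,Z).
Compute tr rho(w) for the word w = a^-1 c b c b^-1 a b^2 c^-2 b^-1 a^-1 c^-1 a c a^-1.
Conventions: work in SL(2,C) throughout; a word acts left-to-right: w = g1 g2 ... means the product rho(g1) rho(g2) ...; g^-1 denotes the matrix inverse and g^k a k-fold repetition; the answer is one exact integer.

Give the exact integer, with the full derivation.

rho(a^-1) = [[4, 3], [9, 7]]
... * rho(c) = [[1, -2], [-1, 3]]  ->  [[1, 1], [2, 3]]
... * rho(b) = [[4, -3], [7, -5]]  ->  [[11, -8], [29, -21]]
... * rho(c) = [[1, -2], [-1, 3]]  ->  [[19, -46], [50, -121]]
... * rho(b^-1) = [[-5, 3], [-7, 4]]  ->  [[227, -127], [597, -334]]
... * rho(a) = [[7, -3], [-9, 4]]  ->  [[2732, -1189], [7185, -3127]]
... * rho(b) = [[4, -3], [7, -5]]  ->  [[2605, -2251], [6851, -5920]]
... * rho(b) = [[4, -3], [7, -5]]  ->  [[-5337, 3440], [-14036, 9047]]
... * rho(c^-1) = [[3, 2], [1, 1]]  ->  [[-12571, -7234], [-33061, -19025]]
... * rho(c^-1) = [[3, 2], [1, 1]]  ->  [[-44947, -32376], [-118208, -85147]]
... * rho(b^-1) = [[-5, 3], [-7, 4]]  ->  [[451367, -264345], [1187069, -695212]]
... * rho(a^-1) = [[4, 3], [9, 7]]  ->  [[-573637, -496314], [-1508632, -1305277]]
... * rho(c^-1) = [[3, 2], [1, 1]]  ->  [[-2217225, -1643588], [-5831173, -4322541]]
... * rho(a) = [[7, -3], [-9, 4]]  ->  [[-728283, 77323], [-1915342, 203355]]
... * rho(c) = [[1, -2], [-1, 3]]  ->  [[-805606, 1688535], [-2118697, 4440749]]
... * rho(a^-1) = [[4, 3], [9, 7]]  ->  [[11974391, 9402927], [31491953, 24729152]]
tr = 11974391 + 24729152 = 36703543

36703543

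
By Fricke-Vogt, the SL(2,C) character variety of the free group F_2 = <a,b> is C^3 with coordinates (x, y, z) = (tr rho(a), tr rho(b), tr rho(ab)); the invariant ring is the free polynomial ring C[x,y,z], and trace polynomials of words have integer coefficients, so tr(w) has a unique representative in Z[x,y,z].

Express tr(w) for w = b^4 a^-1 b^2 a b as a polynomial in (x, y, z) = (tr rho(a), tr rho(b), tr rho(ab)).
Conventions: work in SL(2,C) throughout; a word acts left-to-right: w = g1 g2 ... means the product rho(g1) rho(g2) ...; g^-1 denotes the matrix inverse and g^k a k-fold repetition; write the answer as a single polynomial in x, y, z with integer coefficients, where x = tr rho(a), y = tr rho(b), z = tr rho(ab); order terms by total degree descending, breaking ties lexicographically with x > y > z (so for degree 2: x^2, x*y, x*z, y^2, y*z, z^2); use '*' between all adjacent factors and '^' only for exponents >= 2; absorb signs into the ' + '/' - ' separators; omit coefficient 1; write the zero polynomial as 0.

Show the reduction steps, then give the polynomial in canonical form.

trace(a b^2) = trace(b)*trace(a b) - trace(a)   [square of b] = y*z - x
trace(b a b^2) = trace(b)*trace(a b^2) - trace(a b)   [square of b] = y^2*z - x*y - z
trace(a b^4) = trace(b)*trace(b a b^2) - trace(b a b)   [square of b] = y^3*z - x*y^2 - 2*y*z + x
trace(a b^5) = trace(b)*trace(a b^4) - trace(a b^3)   [square of b] = y^4*z - x*y^3 - 3*y^2*z + 2*x*y + z
trace(a b^6) = trace(b)*trace(a b^5) - trace(a b^4)   [square of b] = y^5*z - x*y^4 - 4*y^3*z + 3*x*y^2 + 3*y*z - x
trace(b^2 a b^5) = trace(b)*trace(a b^6) - trace(a b^5)   [square of b] = y^6*z - x*y^5 - 5*y^4*z + 4*x*y^3 + 6*y^2*z - 3*x*y - z
trace(a b a b) = trace(b a)*trace(b a) - trace(1)   [split at a repeated b] = z^2 - 2
trace(a b a) = trace(a)*trace(b a) - trace(b)   [square of a] = x*z - y
trace(b a b a b) = trace(b)*trace(a b a b) - trace(a b a)   [square of b] = y*z^2 - x*z - y
trace(b a b a b^2) = trace(b)*trace(b a b a b) - trace(b a b a)   [square of b] = y^2*z^2 - x*y*z - y^2 - z^2 + 2
trace(b^3 a b a b) = trace(b)*trace(b a b a b^2) - trace(b a b a b)   [square of b] = y^3*z^2 - x*y^2*z - y^3 - 2*y*z^2 + x*z + 3*y
trace(a b^5 a b) = trace(b)*trace(b^3 a b a b) - trace(b^3 a b a)   [square of b] = y^4*z^2 - x*y^3*z - y^4 - 3*y^2*z^2 + 2*x*y*z + 4*y^2 + z^2 - 2
trace(b^2) = trace(b)*trace(b) - trace(1)   [square of b] = y^2 - 2
trace(b^3) = trace(b)*trace(b^2) - trace(b)   [square of b] = y^3 - 3*y
trace(b^4) = trace(b)*trace(b^3) - trace(b^2)   [square of b] = y^4 - 4*y^2 + 2
trace(b^2 a^2 b^2) = trace(a)*trace(b^4 a) - trace(b^4)   [square of a] = x*y^3*z - x^2*y^2 - y^4 - 2*x*y*z + x^2 + 4*y^2 - 2
trace(a^2 b^2) = trace(a)*trace(b^2 a) - trace(b^2)   [square of a] = x*y*z - x^2 - y^2 + 2
trace(b^2 a^2 b) = trace(b)*trace(a^2 b^2) - trace(a^2 b)   [square of b] = x*y^2*z - x^2*y - y^3 - x*z + 3*y
trace(a b^5 a) = trace(b)*trace(b^2 a^2 b^2) - trace(b^2 a^2 b)   [square of b] = x*y^4*z - x^2*y^3 - y^5 - 3*x*y^2*z + 2*x^2*y + 5*y^3 + x*z - 5*y
trace(b^2 a b^5 a) = trace(b)*trace(a b^5 a b) - trace(a b^5 a)   [square of b] = y^5*z^2 - 2*x*y^4*z + x^2*y^3 - 3*y^3*z^2 + 5*x*y^2*z - 2*x^2*y - y^3 + y*z^2 - x*z + 3*y
trace(b^4 a^-1 b^2 a b) = trace(b^2 a b^5)*trace(a) - trace(b^2 a b^5 a)   [inverse elimination on a] = x*y^6*z - x^2*y^5 - y^5*z^2 - 3*x*y^4*z + 3*x^2*y^3 + 3*y^3*z^2 + x*y^2*z - x^2*y + y^3 - y*z^2 - 3*y

x*y^6*z - x^2*y^5 - y^5*z^2 - 3*x*y^4*z + 3*x^2*y^3 + 3*y^3*z^2 + x*y^2*z - x^2*y + y^3 - y*z^2 - 3*y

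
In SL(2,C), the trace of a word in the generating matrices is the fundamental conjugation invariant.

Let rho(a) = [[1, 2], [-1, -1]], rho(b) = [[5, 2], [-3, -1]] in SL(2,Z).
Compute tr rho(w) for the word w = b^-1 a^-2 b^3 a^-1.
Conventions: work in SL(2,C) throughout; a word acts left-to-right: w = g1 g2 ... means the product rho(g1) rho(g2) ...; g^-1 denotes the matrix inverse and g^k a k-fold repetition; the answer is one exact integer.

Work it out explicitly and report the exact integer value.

-8

rho(b^-1) = [[-1, -2], [3, 5]]
... * rho(a^-1) = [[-1, -2], [1, 1]]  ->  [[-1, 0], [2, -1]]
... * rho(a^-1) = [[-1, -2], [1, 1]]  ->  [[1, 2], [-3, -5]]
... * rho(b) = [[5, 2], [-3, -1]]  ->  [[-1, 0], [0, -1]]
... * rho(b) = [[5, 2], [-3, -1]]  ->  [[-5, -2], [3, 1]]
... * rho(b) = [[5, 2], [-3, -1]]  ->  [[-19, -8], [12, 5]]
... * rho(a^-1) = [[-1, -2], [1, 1]]  ->  [[11, 30], [-7, -19]]
tr = 11 + -19 = -8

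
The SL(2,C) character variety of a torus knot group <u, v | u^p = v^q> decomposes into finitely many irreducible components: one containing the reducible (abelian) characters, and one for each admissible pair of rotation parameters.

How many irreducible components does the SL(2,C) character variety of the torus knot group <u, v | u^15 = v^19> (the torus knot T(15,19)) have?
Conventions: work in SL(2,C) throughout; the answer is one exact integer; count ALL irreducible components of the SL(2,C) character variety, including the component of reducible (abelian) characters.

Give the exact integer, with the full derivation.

In the torus knot group T(15,19), u^15 = v^19 is central, so an irreducible representation sends it to +I or -I (Schur).
This locks tr(u) to 2*cos(pi*alpha/15), alpha in 1..14, and tr(v) to 2*cos(pi*beta/19), beta in 1..18, on each component of irreducible characters.
u^15 = (-1)^alpha I and v^19 = (-1)^beta I must agree, so alpha and beta have equal parity.
Enumerate parity-matched pairs: 7*9 odd-odd plus 7*9 even-even gives 126.
That is 126 components of irreducible characters, and with the reducible (abelian) component the total is 127.

127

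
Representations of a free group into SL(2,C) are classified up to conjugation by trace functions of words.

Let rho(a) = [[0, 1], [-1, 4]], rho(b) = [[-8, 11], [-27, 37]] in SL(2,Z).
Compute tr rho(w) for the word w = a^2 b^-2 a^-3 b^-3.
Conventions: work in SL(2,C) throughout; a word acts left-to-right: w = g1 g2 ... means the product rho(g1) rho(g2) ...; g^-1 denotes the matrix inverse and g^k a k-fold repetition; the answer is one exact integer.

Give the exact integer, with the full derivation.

-204662634

rho(a) = [[0, 1], [-1, 4]]
... * rho(a) = [[0, 1], [-1, 4]]  ->  [[-1, 4], [-4, 15]]
... * rho(b^-1) = [[37, -11], [27, -8]]  ->  [[71, -21], [257, -76]]
... * rho(b^-1) = [[37, -11], [27, -8]]  ->  [[2060, -613], [7457, -2219]]
... * rho(a^-1) = [[4, -1], [1, 0]]  ->  [[7627, -2060], [27609, -7457]]
... * rho(a^-1) = [[4, -1], [1, 0]]  ->  [[28448, -7627], [102979, -27609]]
... * rho(a^-1) = [[4, -1], [1, 0]]  ->  [[106165, -28448], [384307, -102979]]
... * rho(b^-1) = [[37, -11], [27, -8]]  ->  [[3160009, -940231], [11438926, -3403545]]
... * rho(b^-1) = [[37, -11], [27, -8]]  ->  [[91534096, -27238251], [331344547, -98599826]]
... * rho(b^-1) = [[37, -11], [27, -8]]  ->  [[2651328775, -788969048], [9597552937, -2855991409]]
tr = 2651328775 + -2855991409 = -204662634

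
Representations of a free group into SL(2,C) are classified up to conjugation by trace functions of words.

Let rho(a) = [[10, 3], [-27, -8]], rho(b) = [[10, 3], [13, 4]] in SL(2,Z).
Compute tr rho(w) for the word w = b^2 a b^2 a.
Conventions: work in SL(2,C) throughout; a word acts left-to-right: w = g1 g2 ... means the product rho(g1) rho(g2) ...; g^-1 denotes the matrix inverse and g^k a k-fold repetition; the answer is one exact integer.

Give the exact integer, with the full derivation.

rho(b) = [[10, 3], [13, 4]]
... * rho(b) = [[10, 3], [13, 4]]  ->  [[139, 42], [182, 55]]
... * rho(a) = [[10, 3], [-27, -8]]  ->  [[256, 81], [335, 106]]
... * rho(b) = [[10, 3], [13, 4]]  ->  [[3613, 1092], [4728, 1429]]
... * rho(b) = [[10, 3], [13, 4]]  ->  [[50326, 15207], [65857, 19900]]
... * rho(a) = [[10, 3], [-27, -8]]  ->  [[92671, 29322], [121270, 38371]]
tr = 92671 + 38371 = 131042

131042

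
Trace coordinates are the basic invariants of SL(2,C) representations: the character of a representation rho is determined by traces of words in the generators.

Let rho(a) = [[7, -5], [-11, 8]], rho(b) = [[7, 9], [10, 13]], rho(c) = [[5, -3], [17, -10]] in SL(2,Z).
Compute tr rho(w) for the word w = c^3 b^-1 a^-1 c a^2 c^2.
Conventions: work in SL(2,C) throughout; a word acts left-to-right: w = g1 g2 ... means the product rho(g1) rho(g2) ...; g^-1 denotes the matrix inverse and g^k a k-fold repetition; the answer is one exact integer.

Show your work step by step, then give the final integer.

-60740716

rho(c) = [[5, -3], [17, -10]]
... * rho(c) = [[5, -3], [17, -10]]  ->  [[-26, 15], [-85, 49]]
... * rho(c) = [[5, -3], [17, -10]]  ->  [[125, -72], [408, -235]]
... * rho(b^-1) = [[13, -9], [-10, 7]]  ->  [[2345, -1629], [7654, -5317]]
... * rho(a^-1) = [[8, 5], [11, 7]]  ->  [[841, 322], [2745, 1051]]
... * rho(c) = [[5, -3], [17, -10]]  ->  [[9679, -5743], [31592, -18745]]
... * rho(a) = [[7, -5], [-11, 8]]  ->  [[130926, -94339], [427339, -307920]]
... * rho(a) = [[7, -5], [-11, 8]]  ->  [[1954211, -1409342], [6378493, -4600055]]
... * rho(c) = [[5, -3], [17, -10]]  ->  [[-14187759, 8230787], [-46308470, 26865071]]
... * rho(c) = [[5, -3], [17, -10]]  ->  [[68984584, -39744593], [225163857, -129725300]]
tr = 68984584 + -129725300 = -60740716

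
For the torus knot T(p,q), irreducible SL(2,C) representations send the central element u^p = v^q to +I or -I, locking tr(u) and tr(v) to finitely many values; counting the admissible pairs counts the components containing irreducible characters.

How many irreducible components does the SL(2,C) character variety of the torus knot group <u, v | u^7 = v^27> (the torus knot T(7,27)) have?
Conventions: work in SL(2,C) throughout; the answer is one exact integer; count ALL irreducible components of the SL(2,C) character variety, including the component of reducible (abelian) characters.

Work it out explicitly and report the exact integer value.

In the torus knot group T(7,27), u^7 = v^27 is central, so an irreducible representation sends it to +I or -I (Schur).
So on each irreducible component the traces are pinned: tr(u) = 2*cos(pi*alpha/7) with 1 <= alpha <= 6, tr(v) = 2*cos(pi*beta/27) with 1 <= beta <= 26.
The two central values (-1)^alpha I and (-1)^beta I must be the same matrix, so alpha and beta share a parity.
count pairs: odd alpha (3 choices) x odd beta (13), plus even alpha (3) x even beta (13): 3*13 + 3*13 = 78.
Total: 78 irreducible-character components + 1 reducible (abelian) component = 79.

79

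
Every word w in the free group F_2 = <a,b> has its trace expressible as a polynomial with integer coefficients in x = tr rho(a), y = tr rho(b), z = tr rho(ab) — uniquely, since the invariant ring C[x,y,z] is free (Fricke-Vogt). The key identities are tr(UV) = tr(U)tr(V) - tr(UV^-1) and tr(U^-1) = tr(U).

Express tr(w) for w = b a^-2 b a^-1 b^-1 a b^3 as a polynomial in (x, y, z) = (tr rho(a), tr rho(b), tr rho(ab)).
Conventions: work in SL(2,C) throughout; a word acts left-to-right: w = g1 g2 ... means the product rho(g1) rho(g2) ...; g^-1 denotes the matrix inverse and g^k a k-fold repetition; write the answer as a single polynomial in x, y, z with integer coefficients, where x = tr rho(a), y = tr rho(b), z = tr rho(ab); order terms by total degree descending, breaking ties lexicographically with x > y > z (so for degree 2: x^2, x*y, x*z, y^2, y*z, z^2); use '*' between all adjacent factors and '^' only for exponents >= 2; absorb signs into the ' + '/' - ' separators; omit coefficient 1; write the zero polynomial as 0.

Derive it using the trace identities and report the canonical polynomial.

-x^3*y^5*z + x^4*y^4 + x^2*y^6 + 2*x^2*y^4*z^2 + x^3*y^3*z - x*y^3*z^3 - 2*x^4*y^2 - 6*x^2*y^4 - 4*x^2*y^2*z^2 - y^6 - y^4*z^2 + 2*x^3*y*z + 2*x*y^3*z + 2*x*y*z^3 + 8*x^2*y^2 + 6*y^4 + 3*y^2*z^2 - 5*x*y*z - 9*y^2 - z^2 + 2

reduce: tr(b^2) = tr(b) tr(b) - tr(1) = y^2 - 2
so tr(b^3) = tr(b) tr(b^2) - tr(b) = y^3 - 3*y
so tr(b^4) = tr(b) tr(b^3) - tr(b^2) = y^4 - 4*y^2 + 2
tr(b^5) = tr(b) tr(b^4) - tr(b^3) = y^5 - 5*y^3 + 5*y
reduce: tr(b a b) = tr(b) tr(a b) - tr(a) = y*z - x
reduce: tr(b^2 a b) = tr(b) tr(b a b) - tr(b a) = y^2*z - x*y - z
so tr(b^2 a b^2) = tr(b) tr(b^2 a b) - tr(b^2 a) = y^3*z - x*y^2 - 2*y*z + x
reduce: tr(b^5 a) = tr(b) tr(b^2 a b^2) - tr(b^2 a b) = y^4*z - x*y^3 - 3*y^2*z + 2*x*y + z
so tr(b^4 a^-1 b) = tr(b^5) tr(a) - tr(b^5 a) = x*y^5 - y^4*z - 4*x*y^3 + 3*y^2*z + 3*x*y - z
tr(b^2 a b^4) = tr(b) tr(b a b^4) - tr(b a b^3) = y^5*z - x*y^4 - 4*y^3*z + 3*x*y^2 + 3*y*z - x
reduce: tr(a b a b) = tr(a b) tr(a b) - tr(1)   [split at repeated a] = z^2 - 2
so tr(a b a) = tr(a) tr(b a) - tr(b) = x*z - y
so tr(a b^2 a b) = tr(b) tr(a b a b) - tr(a b a) = y*z^2 - x*z - y
tr(a^2) = tr(a) tr(a) - tr(1) = x^2 - 2
tr(a b^2 a) = tr(b) tr(a^2 b) - tr(a^2) = x*y*z - x^2 - y^2 + 2
reduce: tr(a b^2 a b^2) = tr(b) tr(a b^2 a b) - tr(a b^2 a) = y^2*z^2 - 2*x*y*z + x^2 - 2
tr(b a b^2 a b^2) = tr(b) tr(a b^2 a b^2) - tr(a b^2 a b) = y^3*z^2 - 2*x*y^2*z + x^2*y - y*z^2 + x*z - y
reduce: tr(b^2 a b^4 a) = tr(b) tr(b a b^2 a b^2) - tr(b a b^2 a b) = y^4*z^2 - 2*x*y^3*z + x^2*y^2 - 2*y^2*z^2 + 3*x*y*z - x^2 - y^2 + 2
reduce: tr(b a b^4 a^-1 b) = tr(b^2 a b^4) tr(a) - tr(b^2 a b^4 a) = x*y^5*z - x^2*y^4 - y^4*z^2 - 2*x*y^3*z + 2*x^2*y^2 + 2*y^2*z^2 + y^2 - 2
tr(b^2 a b a b) = tr(b) tr(b a b a b) - tr(b a b a) = y^2*z^2 - x*y*z - y^2 - z^2 + 2
tr(b a b a b^3) = tr(b) tr(b^2 a b a b) - tr(b^2 a b a) = y^3*z^2 - x*y^2*z - y^3 - 2*y*z^2 + x*z + 3*y
so tr(b a b a b^4) = tr(b) tr(b a b a b^3) - tr(b a b a b^2) = y^4*z^2 - x*y^3*z - y^4 - 3*y^2*z^2 + 2*x*y*z + 4*y^2 + z^2 - 2
tr(a b a b a b) = tr(a b) tr(a b a b) - tr(a^-1 b^-1)   [split at repeated a] = z^3 - 3*z
reduce: tr(a b a b a) = tr(a) tr(b a b a) - tr(b a b) = x*z^2 - y*z - x
tr(b a b a b a b) = tr(b) tr(a b a b a b) - tr(a b a b a) = y*z^3 - x*z^2 - 2*y*z + x
reduce: tr(a b a b a b^3) = tr(b) tr(b a b a b a b) - tr(b a b a b a) = y^2*z^3 - x*y*z^2 - 2*y^2*z - z^3 + x*y + 3*z
tr(b a b a b^4 a) = tr(b) tr(a b a b a b^3) - tr(a b a b a b^2) = y^3*z^3 - x*y^2*z^2 - 2*y^3*z - 2*y*z^3 + x*y^2 + x*z^2 + 5*y*z - x
tr(b a b^4 a^-1 b a) = tr(b a b a b^4) tr(a) - tr(b a b a b^4 a) = x*y^4*z^2 - x^2*y^3*z - y^3*z^3 - x*y^4 - 2*x*y^2*z^2 + 2*x^2*y*z + 2*y^3*z + 2*y*z^3 + 3*x*y^2 - 5*y*z - x
tr(a b^4 a^-1 b a^-1 b) = tr(b a b^4 a^-1 b) tr(a) - tr(b a b^4 a^-1 b a) = x^2*y^5*z - x^3*y^4 - 2*x*y^4*z^2 - x^2*y^3*z + y^3*z^3 + 2*x^3*y^2 + x*y^4 + 4*x*y^2*z^2 - 2*x^2*y*z - 2*y^3*z - 2*y*z^3 - 2*x*y^2 + 5*y*z - x
tr(a^-1 b a^-1 b^-1 a b^4) = tr(a b^4 a^-1 b a^-1) tr(b) - tr(a b^4 a^-1 b a^-1 b) = -x^2*y^5*z + x^3*y^4 + x*y^6 + 2*x*y^4*z^2 + x^2*y^3*z - y^5*z - y^3*z^3 - 2*x^3*y^2 - 5*x*y^4 - 4*x*y^2*z^2 + 2*x^2*y*z + 5*y^3*z + 2*y*z^3 + 5*x*y^2 - 6*y*z + x
reduce: tr(a b^5 a^-1 b) = tr(b a b^5) tr(a) - tr(b a b^5 a) = x*y^5*z - x^2*y^4 - y^4*z^2 - 3*x*y^3*z + 3*x^2*y^2 + y^4 + 3*y^2*z^2 + x*y*z - x^2 - 4*y^2 - z^2 + 2
tr(b a^-1 b^-1 a b^4) = tr(a b^5 a^-1) tr(b) - tr(a b^5 a^-1 b) = -x*y^5*z + x^2*y^4 + y^6 + y^4*z^2 + 3*x*y^3*z - 3*x^2*y^2 - 6*y^4 - 3*y^2*z^2 - x*y*z + x^2 + 9*y^2 + z^2 - 2
reduce: tr(b a^-2 b a^-1 b^-1 a b^3) = tr(a^-1 b a^-1 b^-1 a b^4) tr(a) - tr(a^-1 b a^-1 b^-1 a b^4 a) = -x^3*y^5*z + x^4*y^4 + x^2*y^6 + 2*x^2*y^4*z^2 + x^3*y^3*z - x*y^3*z^3 - 2*x^4*y^2 - 6*x^2*y^4 - 4*x^2*y^2*z^2 - y^6 - y^4*z^2 + 2*x^3*y*z + 2*x*y^3*z + 2*x*y*z^3 + 8*x^2*y^2 + 6*y^4 + 3*y^2*z^2 - 5*x*y*z - 9*y^2 - z^2 + 2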